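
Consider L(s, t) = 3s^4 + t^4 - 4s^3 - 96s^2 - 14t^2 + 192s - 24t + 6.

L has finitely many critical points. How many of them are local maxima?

L separates as a function of s plus a function of t, so ∇L=0 decouples.
∂L/∂s = 12(s - 4)(s - 1)(s + 4) = 0 at s ∈ {-4, 1, 4}; ∂L/∂t = 4(t - 3)(t + 1)(t + 2) = 0 at t ∈ {-2, -1, 3}.
The Hessian is diagonal: diag(L_ss, L_tt). Second derivatives: L_ss(-4)=480, L_ss(1)=-180, L_ss(4)=288; L_tt(-2)=20, L_tt(-1)=-16, L_tt(3)=80.
Local maxima occur where both diagonal entries negative: (1, -1). Count: 1.

1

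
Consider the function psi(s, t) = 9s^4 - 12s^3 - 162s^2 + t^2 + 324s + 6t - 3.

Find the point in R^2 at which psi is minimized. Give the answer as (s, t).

psi(s,t) separates as P(s) + Q(t) − 3, so its minimum is min P + min Q − 3.
P'(s) = 36(s - 3)(s - 1)(s + 3) vanishes at s ∈ {-3, 1, 3}; Q'(t) = 2(t + 3) vanishes at t ∈ {-3}.
Local minima of P (where P''>0): P(-3)=-1377, P(3)=-81. Local minima of Q: Q(-3)=-9.
So the global minimum of psi is P(-3) + Q(-3) − 3 = -1377 − 9 − 3 = -1389, attained at (-3, -3).

(-3, -3)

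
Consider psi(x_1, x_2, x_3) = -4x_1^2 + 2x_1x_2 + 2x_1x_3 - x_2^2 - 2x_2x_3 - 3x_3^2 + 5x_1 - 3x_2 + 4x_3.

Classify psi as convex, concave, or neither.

psi is quadratic, so its Hessian is the constant matrix H = [[-8, 2, 2], [2, -2, -2], [2, -2, -6]].
Leading principal minors: -8, 12, -48.
Signs alternate −, +, − ⇒ H ≺ 0 ⇒ concave.

concave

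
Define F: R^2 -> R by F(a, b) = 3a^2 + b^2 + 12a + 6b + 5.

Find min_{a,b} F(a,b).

F(a,b) separates as P(a) + Q(b) + 5, so its minimum is min P + min Q + 5.
P'(a) = 6a + 12 vanishes at a ∈ {-2}; Q'(b) = 2b + 6 vanishes at b ∈ {-3}.
Local minima of P (where P''>0): P(-2)=-12. Local minima of Q: Q(-3)=-9.
So the global minimum of F is P(-2) + Q(-3) + 5 = -12 − 9 + 5 = -16, attained at (-2, -3).

-16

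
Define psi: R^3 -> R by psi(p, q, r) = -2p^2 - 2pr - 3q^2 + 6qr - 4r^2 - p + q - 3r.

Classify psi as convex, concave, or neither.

psi is quadratic, so its Hessian is the constant matrix H = [[-4, 0, -2], [0, -6, 6], [-2, 6, -8]].
Leading principal minors: -4, 24, -24.
Signs alternate −, +, − ⇒ H ≺ 0 ⇒ concave.

concave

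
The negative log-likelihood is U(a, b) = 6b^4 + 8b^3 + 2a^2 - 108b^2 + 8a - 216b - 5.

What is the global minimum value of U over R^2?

U(a,b) separates as P(a) + Q(b) − 5, so its minimum is min P + min Q − 5.
P'(a) = 4a + 8 vanishes at a ∈ {-2}; Q'(b) = 24(b - 3)(b + 1)(b + 3) vanishes at b ∈ {-3, -1, 3}.
Local minima of P (where P''>0): P(-2)=-8. Local minima of Q: Q(-3)=-54, Q(3)=-918.
So the global minimum of U is P(-2) + Q(3) − 5 = -8 − 918 − 5 = -931, attained at (-2, 3).

-931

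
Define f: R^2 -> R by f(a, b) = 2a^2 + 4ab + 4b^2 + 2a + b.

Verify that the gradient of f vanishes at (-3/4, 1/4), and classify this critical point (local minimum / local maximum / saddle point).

∇f = (4a + 4b + 2, 4a + 8b + 1); substituting (-3/4, 1/4) gives ∇f = (0, 0), so (-3/4, 1/4) is indeed a critical point.
The Hessian of f is constant: H = [[4, 4], [4, 8]].
det(H) = 4·8 − 4² = 16.
det(H) > 0 and tr(H) = 12 > 0, so H is positive definite and the point is a local minimum.

local minimum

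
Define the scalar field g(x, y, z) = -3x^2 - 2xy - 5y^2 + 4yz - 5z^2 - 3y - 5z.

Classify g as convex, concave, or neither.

g is quadratic, so its Hessian is the constant matrix H = [[-6, -2, 0], [-2, -10, 4], [0, 4, -10]].
Leading principal minors: -6, 56, -464.
Signs alternate −, +, − ⇒ H ≺ 0 ⇒ concave.

concave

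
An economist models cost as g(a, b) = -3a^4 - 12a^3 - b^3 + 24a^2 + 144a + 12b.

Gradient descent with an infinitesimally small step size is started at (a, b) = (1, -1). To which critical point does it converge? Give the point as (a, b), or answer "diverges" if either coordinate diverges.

(-2, -2)

g is separable, so gradient descent decouples: a follows -∂g/∂a, b follows -∂g/∂b.
∂g/∂a = -12(a - 2)(a + 2)(a + 3); at a=1 this is 144, so a decreases.
∂g/∂b = -3(b - 2)(b + 2); at b=-1 this is 9, so b decreases.
a converges to its nearest critical value -2 (a local min of the a-part); b converges to -2. The iterate converges to (-2, -2).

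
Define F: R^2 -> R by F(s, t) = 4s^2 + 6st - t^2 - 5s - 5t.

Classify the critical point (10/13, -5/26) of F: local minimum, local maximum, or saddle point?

saddle point

The Hessian of F is constant: H = [[8, 6], [6, -2]].
det(H) = 8·(-2) − 6² = -52.
Since det(H) < 0, H is indefinite and the critical point is a saddle point.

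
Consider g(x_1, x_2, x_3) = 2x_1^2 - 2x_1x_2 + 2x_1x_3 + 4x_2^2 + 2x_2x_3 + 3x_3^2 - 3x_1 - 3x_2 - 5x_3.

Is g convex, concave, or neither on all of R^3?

convex

g is quadratic, so its Hessian is the constant matrix H = [[4, -2, 2], [-2, 8, 2], [2, 2, 6]].
Leading principal minors: 4, 28, 104.
All positive ⇒ H ≻ 0 ⇒ convex.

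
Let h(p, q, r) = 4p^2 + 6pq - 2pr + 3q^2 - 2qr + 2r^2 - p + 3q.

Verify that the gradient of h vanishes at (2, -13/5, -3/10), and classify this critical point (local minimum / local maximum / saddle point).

local minimum

∇h = (8p + 6q - 2r - 1, 6p + 6q - 2r + 3, -2p - 2q + 4r); substituting (2, -13/5, -3/10) gives ∇h = (0, 0, 0), so (2, -13/5, -3/10) is indeed a critical point.
The Hessian is constant: H = [[8, 6, -2], [6, 6, -2], [-2, -2, 4]].
Leading principal minors: Δ₁ = 8, Δ₂ = 12, Δ₃ = 40.
All leading minors are positive, so H is positive definite: a local minimum.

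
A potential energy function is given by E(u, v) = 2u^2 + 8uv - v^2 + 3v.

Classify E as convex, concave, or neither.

neither

E is quadratic, so its Hessian is the constant matrix H = [[4, 8], [8, -2]].
det(H) = -72, tr(H) = 2.
det(H) < 0, so H is indefinite: neither convex nor concave.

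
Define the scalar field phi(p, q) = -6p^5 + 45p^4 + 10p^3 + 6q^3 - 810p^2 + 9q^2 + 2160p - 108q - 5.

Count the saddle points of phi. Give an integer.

4

phi separates as a function of p plus a function of q, so ∇phi=0 decouples.
∂phi/∂p = -30(p - 4)(p - 3)(p - 2)(p + 3) = 0 at p ∈ {-3, 2, 3, 4}; ∂phi/∂q = 18(q - 2)(q + 3) = 0 at q ∈ {-3, 2}.
The Hessian is diagonal: diag(phi_pp, phi_qq). Second derivatives: phi_pp(-3)=6300, phi_pp(2)=-300, phi_pp(3)=180, phi_pp(4)=-420; phi_qq(-3)=-90, phi_qq(2)=90.
Saddle points occur where the two diagonal entries have opposite signs: (-3, -3), (2, 2), (3, -3), (4, 2). Count: 4.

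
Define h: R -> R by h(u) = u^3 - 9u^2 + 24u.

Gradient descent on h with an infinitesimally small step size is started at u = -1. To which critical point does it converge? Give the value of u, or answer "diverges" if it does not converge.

diverges

h'(u) = 3(u - 4)(u - 2), so h'(-1) = 45.
Gradient descent moves in the -h' direction, i.e. u is decreasing.
There is no critical point below u=-1, and h' keeps the same sign, so the iterate runs off to −∞.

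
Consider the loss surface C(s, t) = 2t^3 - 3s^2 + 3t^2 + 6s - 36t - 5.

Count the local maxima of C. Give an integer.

1

C separates as a function of s plus a function of t, so ∇C=0 decouples.
∂C/∂s = -6(s - 1) = 0 at s ∈ {1}; ∂C/∂t = 6(t - 2)(t + 3) = 0 at t ∈ {-3, 2}.
The Hessian is diagonal: diag(C_ss, C_tt). Second derivatives: C_ss(1)=-6; C_tt(-3)=-30, C_tt(2)=30.
Local maxima occur where both diagonal entries negative: (1, -3). Count: 1.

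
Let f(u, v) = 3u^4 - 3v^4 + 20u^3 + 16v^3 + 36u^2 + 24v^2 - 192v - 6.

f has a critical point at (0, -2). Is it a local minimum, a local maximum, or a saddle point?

saddle point

The mixed partial ∂²f/∂u∂v is 0, so the Hessian at any point is diag(f_uu, f_vv) = diag(12(3u^2 + 10u + 6), 12(-3v^2 + 8v + 4)).
At (0, -2): H = diag(72, -288).
The eigenvalues have opposite signs, so H is indefinite: a saddle point.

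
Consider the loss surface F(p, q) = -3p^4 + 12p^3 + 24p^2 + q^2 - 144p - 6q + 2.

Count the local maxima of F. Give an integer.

0

F separates as a function of p plus a function of q, so ∇F=0 decouples.
∂F/∂p = -12(p - 3)(p - 2)(p + 2) = 0 at p ∈ {-2, 2, 3}; ∂F/∂q = 2(q - 3) = 0 at q ∈ {3}.
The Hessian is diagonal: diag(F_pp, F_qq). Second derivatives: F_pp(-2)=-240, F_pp(2)=48, F_pp(3)=-60; F_qq(3)=2.
Local maxima occur where both diagonal entries negative: none. Count: 0.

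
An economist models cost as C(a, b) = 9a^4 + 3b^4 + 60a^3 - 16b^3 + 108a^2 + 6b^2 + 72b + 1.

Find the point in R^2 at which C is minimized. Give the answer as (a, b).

C(a,b) separates as P(a) + Q(b) + 1, so its minimum is min P + min Q + 1.
P'(a) = 36a(a + 2)(a + 3) vanishes at a ∈ {-3, -2, 0}; Q'(b) = 12(b - 3)(b - 2)(b + 1) vanishes at b ∈ {-1, 2, 3}.
Local minima of P (where P''>0): P(-3)=81, P(0)=0. Local minima of Q: Q(-1)=-47, Q(3)=81.
So the global minimum of C is P(0) + Q(-1) + 1 = 0 − 47 + 1 = -46, attained at (0, -1).

(0, -1)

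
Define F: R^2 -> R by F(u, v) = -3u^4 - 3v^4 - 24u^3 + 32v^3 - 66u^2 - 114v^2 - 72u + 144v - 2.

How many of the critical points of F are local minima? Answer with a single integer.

F separates as a function of u plus a function of v, so ∇F=0 decouples.
∂F/∂u = -12(u + 1)(u + 2)(u + 3) = 0 at u ∈ {-3, -2, -1}; ∂F/∂v = -12(v - 4)(v - 3)(v - 1) = 0 at v ∈ {1, 3, 4}.
The Hessian is diagonal: diag(F_uu, F_vv). Second derivatives: F_uu(-3)=-24, F_uu(-2)=12, F_uu(-1)=-24; F_vv(1)=-72, F_vv(3)=24, F_vv(4)=-36.
Local minima occur where both diagonal entries positive: (-2, 3). Count: 1.

1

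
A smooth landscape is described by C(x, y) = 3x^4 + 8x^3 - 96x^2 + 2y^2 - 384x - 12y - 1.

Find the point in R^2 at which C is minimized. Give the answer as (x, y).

C(x,y) separates as P(x) + Q(y) − 1, so its minimum is min P + min Q − 1.
P'(x) = 12(x - 4)(x + 2)(x + 4) vanishes at x ∈ {-4, -2, 4}; Q'(y) = 4y - 12 vanishes at y ∈ {3}.
Local minima of P (where P''>0): P(-4)=256, P(4)=-1792. Local minima of Q: Q(3)=-18.
So the global minimum of C is P(4) + Q(3) − 1 = -1792 − 18 − 1 = -1811, attained at (4, 3).

(4, 3)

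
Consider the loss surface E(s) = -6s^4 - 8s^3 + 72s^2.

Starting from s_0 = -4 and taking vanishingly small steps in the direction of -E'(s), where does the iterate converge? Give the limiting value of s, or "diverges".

E'(s) = -24s(s - 2)(s + 3), so E'(-4) = 576.
Gradient descent moves in the -E' direction, i.e. s is decreasing.
There is no critical point below s=-4, and E' keeps the same sign, so the iterate runs off to −∞.

diverges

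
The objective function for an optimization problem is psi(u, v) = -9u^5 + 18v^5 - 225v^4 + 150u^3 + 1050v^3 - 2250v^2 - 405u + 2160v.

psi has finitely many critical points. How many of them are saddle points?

psi separates as a function of u plus a function of v, so ∇psi=0 decouples.
∂psi/∂u = -45(u - 3)(u - 1)(u + 1)(u + 3) = 0 at u ∈ {-3, -1, 1, 3}; ∂psi/∂v = 90(v - 4)(v - 3)(v - 2)(v - 1) = 0 at v ∈ {1, 2, 3, 4}.
The Hessian is diagonal: diag(psi_uu, psi_vv). Second derivatives: psi_uu(-3)=2160, psi_uu(-1)=-720, psi_uu(1)=720, psi_uu(3)=-2160; psi_vv(1)=-540, psi_vv(2)=180, psi_vv(3)=-180, psi_vv(4)=540.
Saddle points occur where the two diagonal entries have opposite signs: (-3, 1), (-3, 3), (-1, 2), (-1, 4), (1, 1), (1, 3), (3, 2), (3, 4). Count: 8.

8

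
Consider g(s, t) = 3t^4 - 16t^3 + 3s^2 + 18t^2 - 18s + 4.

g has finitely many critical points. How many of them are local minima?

g separates as a function of s plus a function of t, so ∇g=0 decouples.
∂g/∂s = 6(s - 3) = 0 at s ∈ {3}; ∂g/∂t = 12t(t - 3)(t - 1) = 0 at t ∈ {0, 1, 3}.
The Hessian is diagonal: diag(g_ss, g_tt). Second derivatives: g_ss(3)=6; g_tt(0)=36, g_tt(1)=-24, g_tt(3)=72.
Local minima occur where both diagonal entries positive: (3, 0), (3, 3). Count: 2.

2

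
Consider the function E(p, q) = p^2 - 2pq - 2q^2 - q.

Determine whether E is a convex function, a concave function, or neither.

neither

E is quadratic, so its Hessian is the constant matrix H = [[2, -2], [-2, -4]].
det(H) = -12, tr(H) = -2.
det(H) < 0, so H is indefinite: neither convex nor concave.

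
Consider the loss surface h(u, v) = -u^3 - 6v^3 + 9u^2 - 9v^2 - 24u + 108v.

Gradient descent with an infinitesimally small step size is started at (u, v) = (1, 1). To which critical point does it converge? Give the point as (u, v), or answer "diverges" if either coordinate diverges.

(2, -3)

h is separable, so gradient descent decouples: u follows -∂h/∂u, v follows -∂h/∂v.
∂h/∂u = -3(u - 4)(u - 2); at u=1 this is -9, so u increases.
∂h/∂v = -18(v - 2)(v + 3); at v=1 this is 72, so v decreases.
u converges to its nearest critical value 2 (a local min of the u-part); v converges to -3. The iterate converges to (2, -3).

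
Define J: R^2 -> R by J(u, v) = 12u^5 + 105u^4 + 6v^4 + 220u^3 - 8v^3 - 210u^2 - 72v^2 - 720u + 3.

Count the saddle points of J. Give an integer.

6

J separates as a function of u plus a function of v, so ∇J=0 decouples.
∂J/∂u = 60(u - 1)(u + 1)(u + 3)(u + 4) = 0 at u ∈ {-4, -3, -1, 1}; ∂J/∂v = 24v(v - 3)(v + 2) = 0 at v ∈ {-2, 0, 3}.
The Hessian is diagonal: diag(J_uu, J_vv). Second derivatives: J_uu(-4)=-900, J_uu(-3)=480, J_uu(-1)=-720, J_uu(1)=2400; J_vv(-2)=240, J_vv(0)=-144, J_vv(3)=360.
Saddle points occur where the two diagonal entries have opposite signs: (-4, -2), (-4, 3), (-3, 0), (-1, -2), (-1, 3), (1, 0). Count: 6.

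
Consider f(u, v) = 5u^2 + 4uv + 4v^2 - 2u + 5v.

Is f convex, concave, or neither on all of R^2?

f is quadratic, so its Hessian is the constant matrix H = [[10, 4], [4, 8]].
det(H) = 64, tr(H) = 18.
det(H) > 0 and tr(H) > 0, so H is positive definite everywhere: convex.

convex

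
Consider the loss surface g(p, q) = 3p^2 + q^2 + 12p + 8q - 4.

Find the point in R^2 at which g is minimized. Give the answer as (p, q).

g(p,q) separates as A(p) + B(q) − 4, so its minimum is min A + min B − 4.
A'(p) = 6p + 12 vanishes at p ∈ {-2}; B'(q) = 2q + 8 vanishes at q ∈ {-4}.
Local minima of A (where A''>0): A(-2)=-12. Local minima of B: B(-4)=-16.
So the global minimum of g is A(-2) + B(-4) − 4 = -12 − 16 − 4 = -32, attained at (-2, -4).

(-2, -4)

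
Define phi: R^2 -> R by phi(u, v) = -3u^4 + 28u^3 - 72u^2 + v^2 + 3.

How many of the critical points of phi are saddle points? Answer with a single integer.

phi separates as a function of u plus a function of v, so ∇phi=0 decouples.
∂phi/∂u = -12u(u - 4)(u - 3) = 0 at u ∈ {0, 3, 4}; ∂phi/∂v = 2v = 0 at v ∈ {0}.
The Hessian is diagonal: diag(phi_uu, phi_vv). Second derivatives: phi_uu(0)=-144, phi_uu(3)=36, phi_uu(4)=-48; phi_vv(0)=2.
Saddle points occur where the two diagonal entries have opposite signs: (0, 0), (4, 0). Count: 2.

2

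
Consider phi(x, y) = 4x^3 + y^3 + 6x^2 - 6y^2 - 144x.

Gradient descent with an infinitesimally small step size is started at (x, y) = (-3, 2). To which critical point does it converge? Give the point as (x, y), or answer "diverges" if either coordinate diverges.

(3, 4)

phi is separable, so gradient descent decouples: x follows -∂phi/∂x, y follows -∂phi/∂y.
∂phi/∂x = 12(x - 3)(x + 4); at x=-3 this is -72, so x increases.
∂phi/∂y = 3y(y - 4); at y=2 this is -12, so y increases.
x converges to its nearest critical value 3 (a local min of the x-part); y converges to 4. The iterate converges to (3, 4).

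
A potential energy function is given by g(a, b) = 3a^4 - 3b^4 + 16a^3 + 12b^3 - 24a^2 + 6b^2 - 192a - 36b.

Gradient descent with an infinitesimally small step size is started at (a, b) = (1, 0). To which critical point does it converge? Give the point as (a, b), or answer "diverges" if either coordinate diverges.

(2, 1)

g is separable, so gradient descent decouples: a follows -∂g/∂a, b follows -∂g/∂b.
∂g/∂a = 12(a - 2)(a + 2)(a + 4); at a=1 this is -180, so a increases.
∂g/∂b = -12(b - 3)(b - 1)(b + 1); at b=0 this is -36, so b increases.
a converges to its nearest critical value 2 (a local min of the a-part); b converges to 1. The iterate converges to (2, 1).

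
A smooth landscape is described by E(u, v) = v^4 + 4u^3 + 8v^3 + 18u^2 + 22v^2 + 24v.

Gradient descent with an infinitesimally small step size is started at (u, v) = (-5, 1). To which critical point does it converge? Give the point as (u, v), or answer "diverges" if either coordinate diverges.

E is separable, so gradient descent decouples: u follows -∂E/∂u, v follows -∂E/∂v.
∂E/∂u = 12u(u + 3); at u=-5 this is 120, so u decreases.
∂E/∂v = 4(v + 1)(v + 2)(v + 3); at v=1 this is 96, so v decreases.
The u-coordinate has no critical point in that direction and runs off to infinity.

diverges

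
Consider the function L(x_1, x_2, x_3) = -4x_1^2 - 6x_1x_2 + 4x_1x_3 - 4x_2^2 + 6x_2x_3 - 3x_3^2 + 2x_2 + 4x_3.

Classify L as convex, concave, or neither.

concave

L is quadratic, so its Hessian is the constant matrix H = [[-8, -6, 4], [-6, -8, 6], [4, 6, -6]].
Leading principal minors: -8, 28, -40.
Signs alternate −, +, − ⇒ H ≺ 0 ⇒ concave.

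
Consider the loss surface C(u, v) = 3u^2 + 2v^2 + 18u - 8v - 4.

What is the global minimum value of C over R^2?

-39

C(u,v) separates as P(u) + Q(v) − 4, so its minimum is min P + min Q − 4.
P'(u) = 6u + 18 vanishes at u ∈ {-3}; Q'(v) = 4v - 8 vanishes at v ∈ {2}.
Local minima of P (where P''>0): P(-3)=-27. Local minima of Q: Q(2)=-8.
So the global minimum of C is P(-3) + Q(2) − 4 = -27 − 8 − 4 = -39, attained at (-3, 2).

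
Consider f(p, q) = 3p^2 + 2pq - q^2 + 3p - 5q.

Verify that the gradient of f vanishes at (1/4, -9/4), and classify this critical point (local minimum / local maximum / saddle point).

saddle point

∇f = (6p + 2q + 3, 2p - 2q - 5); substituting (1/4, -9/4) gives ∇f = (0, 0), so (1/4, -9/4) is indeed a critical point.
The Hessian of f is constant: H = [[6, 2], [2, -2]].
det(H) = 6·(-2) − 2² = -16.
Since det(H) < 0, H is indefinite and the critical point is a saddle point.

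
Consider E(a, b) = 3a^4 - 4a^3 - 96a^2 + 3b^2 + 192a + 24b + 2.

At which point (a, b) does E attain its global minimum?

(-4, -4)

E(a,b) separates as P(a) + Q(b) + 2, so its minimum is min P + min Q + 2.
P'(a) = 12(a - 4)(a - 1)(a + 4) vanishes at a ∈ {-4, 1, 4}; Q'(b) = 6b + 24 vanishes at b ∈ {-4}.
Local minima of P (where P''>0): P(-4)=-1280, P(4)=-256. Local minima of Q: Q(-4)=-48.
So the global minimum of E is P(-4) + Q(-4) + 2 = -1280 − 48 + 2 = -1326, attained at (-4, -4).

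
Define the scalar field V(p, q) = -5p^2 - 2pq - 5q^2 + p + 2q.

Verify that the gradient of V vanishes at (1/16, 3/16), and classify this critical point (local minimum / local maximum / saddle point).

local maximum

∇V = (-10p - 2q + 1, -2p - 10q + 2); substituting (1/16, 3/16) gives ∇V = (0, 0), so (1/16, 3/16) is indeed a critical point.
The Hessian of V is constant: H = [[-10, -2], [-2, -10]].
det(H) = (-10)·(-10) − (-2)² = 96.
det(H) > 0 and tr(H) = -20 < 0, so H is negative definite and the point is a local maximum.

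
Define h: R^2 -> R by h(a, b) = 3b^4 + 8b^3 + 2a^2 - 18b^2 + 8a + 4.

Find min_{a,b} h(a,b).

-139

h(a,b) separates as P(a) + Q(b) + 4, so its minimum is min P + min Q + 4.
P'(a) = 4a + 8 vanishes at a ∈ {-2}; Q'(b) = 12b(b - 1)(b + 3) vanishes at b ∈ {-3, 0, 1}.
Local minima of P (where P''>0): P(-2)=-8. Local minima of Q: Q(-3)=-135, Q(1)=-7.
So the global minimum of h is P(-2) + Q(-3) + 4 = -8 − 135 + 4 = -139, attained at (-2, -3).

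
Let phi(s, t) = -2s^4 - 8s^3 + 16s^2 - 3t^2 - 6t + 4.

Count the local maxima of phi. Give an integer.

phi separates as a function of s plus a function of t, so ∇phi=0 decouples.
∂phi/∂s = -8s(s - 1)(s + 4) = 0 at s ∈ {-4, 0, 1}; ∂phi/∂t = -6(t + 1) = 0 at t ∈ {-1}.
The Hessian is diagonal: diag(phi_ss, phi_tt). Second derivatives: phi_ss(-4)=-160, phi_ss(0)=32, phi_ss(1)=-40; phi_tt(-1)=-6.
Local maxima occur where both diagonal entries negative: (-4, -1), (1, -1). Count: 2.

2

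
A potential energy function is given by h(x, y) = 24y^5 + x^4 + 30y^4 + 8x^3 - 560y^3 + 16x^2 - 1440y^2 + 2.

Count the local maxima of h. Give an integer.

h separates as a function of x plus a function of y, so ∇h=0 decouples.
∂h/∂x = 4x(x + 2)(x + 4) = 0 at x ∈ {-4, -2, 0}; ∂h/∂y = 120y(y - 4)(y + 2)(y + 3) = 0 at y ∈ {-3, -2, 0, 4}.
The Hessian is diagonal: diag(h_xx, h_yy). Second derivatives: h_xx(-4)=32, h_xx(-2)=-16, h_xx(0)=32; h_yy(-3)=-2520, h_yy(-2)=1440, h_yy(0)=-2880, h_yy(4)=20160.
Local maxima occur where both diagonal entries negative: (-2, -3), (-2, 0). Count: 2.

2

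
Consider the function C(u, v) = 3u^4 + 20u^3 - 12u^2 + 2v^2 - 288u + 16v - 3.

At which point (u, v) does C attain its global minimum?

C(u,v) separates as P(u) + Q(v) − 3, so its minimum is min P + min Q − 3.
P'(u) = 12(u - 2)(u + 3)(u + 4) vanishes at u ∈ {-4, -3, 2}; Q'(v) = 4v + 16 vanishes at v ∈ {-4}.
Local minima of P (where P''>0): P(-4)=448, P(2)=-416. Local minima of Q: Q(-4)=-32.
So the global minimum of C is P(2) + Q(-4) − 3 = -416 − 32 − 3 = -451, attained at (2, -4).

(2, -4)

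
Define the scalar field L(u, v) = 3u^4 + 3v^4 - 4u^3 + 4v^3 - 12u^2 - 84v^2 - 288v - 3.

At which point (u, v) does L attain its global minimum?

(2, 4)

L(u,v) separates as P(u) + Q(v) − 3, so its minimum is min P + min Q − 3.
P'(u) = 12u(u - 2)(u + 1) vanishes at u ∈ {-1, 0, 2}; Q'(v) = 12(v - 4)(v + 2)(v + 3) vanishes at v ∈ {-3, -2, 4}.
Local minima of P (where P''>0): P(-1)=-5, P(2)=-32. Local minima of Q: Q(-3)=243, Q(4)=-1472.
So the global minimum of L is P(2) + Q(4) − 3 = -32 − 1472 − 3 = -1507, attained at (2, 4).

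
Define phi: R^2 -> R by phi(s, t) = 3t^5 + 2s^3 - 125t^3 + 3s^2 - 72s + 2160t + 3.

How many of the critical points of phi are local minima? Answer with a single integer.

phi separates as a function of s plus a function of t, so ∇phi=0 decouples.
∂phi/∂s = 6(s - 3)(s + 4) = 0 at s ∈ {-4, 3}; ∂phi/∂t = 15(t - 4)(t - 3)(t + 3)(t + 4) = 0 at t ∈ {-4, -3, 3, 4}.
The Hessian is diagonal: diag(phi_ss, phi_tt). Second derivatives: phi_ss(-4)=-42, phi_ss(3)=42; phi_tt(-4)=-840, phi_tt(-3)=630, phi_tt(3)=-630, phi_tt(4)=840.
Local minima occur where both diagonal entries positive: (3, -3), (3, 4). Count: 2.

2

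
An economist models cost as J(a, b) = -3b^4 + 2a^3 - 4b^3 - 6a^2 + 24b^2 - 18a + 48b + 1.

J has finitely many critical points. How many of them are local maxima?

2

J separates as a function of a plus a function of b, so ∇J=0 decouples.
∂J/∂a = 6(a - 3)(a + 1) = 0 at a ∈ {-1, 3}; ∂J/∂b = -12(b - 2)(b + 1)(b + 2) = 0 at b ∈ {-2, -1, 2}.
The Hessian is diagonal: diag(J_aa, J_bb). Second derivatives: J_aa(-1)=-24, J_aa(3)=24; J_bb(-2)=-48, J_bb(-1)=36, J_bb(2)=-144.
Local maxima occur where both diagonal entries negative: (-1, -2), (-1, 2). Count: 2.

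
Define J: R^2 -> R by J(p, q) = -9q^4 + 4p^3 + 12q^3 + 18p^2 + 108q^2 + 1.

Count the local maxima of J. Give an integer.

2

J separates as a function of p plus a function of q, so ∇J=0 decouples.
∂J/∂p = 12p(p + 3) = 0 at p ∈ {-3, 0}; ∂J/∂q = -36q(q - 3)(q + 2) = 0 at q ∈ {-2, 0, 3}.
The Hessian is diagonal: diag(J_pp, J_qq). Second derivatives: J_pp(-3)=-36, J_pp(0)=36; J_qq(-2)=-360, J_qq(0)=216, J_qq(3)=-540.
Local maxima occur where both diagonal entries negative: (-3, -2), (-3, 3). Count: 2.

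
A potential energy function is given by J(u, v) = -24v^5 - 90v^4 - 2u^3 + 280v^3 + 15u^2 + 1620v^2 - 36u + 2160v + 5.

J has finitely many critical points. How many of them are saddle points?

4

J separates as a function of u plus a function of v, so ∇J=0 decouples.
∂J/∂u = -6(u - 3)(u - 2) = 0 at u ∈ {2, 3}; ∂J/∂v = -120(v - 3)(v + 1)(v + 2)(v + 3) = 0 at v ∈ {-3, -2, -1, 3}.
The Hessian is diagonal: diag(J_uu, J_vv). Second derivatives: J_uu(2)=6, J_uu(3)=-6; J_vv(-3)=1440, J_vv(-2)=-600, J_vv(-1)=960, J_vv(3)=-14400.
Saddle points occur where the two diagonal entries have opposite signs: (2, -2), (2, 3), (3, -3), (3, -1). Count: 4.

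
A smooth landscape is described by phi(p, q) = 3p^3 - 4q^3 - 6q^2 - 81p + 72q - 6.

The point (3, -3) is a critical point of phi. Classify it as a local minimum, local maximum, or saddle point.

local minimum

The mixed partial ∂²phi/∂p∂q is 0, so the Hessian at any point is diag(phi_pp, phi_qq) = diag(18p, -12(2q + 1)).
At (3, -3): H = diag(54, 60).
Both eigenvalues are positive, so H is positive definite: a local minimum.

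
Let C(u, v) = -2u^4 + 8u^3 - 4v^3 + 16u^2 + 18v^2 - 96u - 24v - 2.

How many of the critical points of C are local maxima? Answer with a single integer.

2

C separates as a function of u plus a function of v, so ∇C=0 decouples.
∂C/∂u = -8(u - 3)(u - 2)(u + 2) = 0 at u ∈ {-2, 2, 3}; ∂C/∂v = -12(v - 2)(v - 1) = 0 at v ∈ {1, 2}.
The Hessian is diagonal: diag(C_uu, C_vv). Second derivatives: C_uu(-2)=-160, C_uu(2)=32, C_uu(3)=-40; C_vv(1)=12, C_vv(2)=-12.
Local maxima occur where both diagonal entries negative: (-2, 2), (3, 2). Count: 2.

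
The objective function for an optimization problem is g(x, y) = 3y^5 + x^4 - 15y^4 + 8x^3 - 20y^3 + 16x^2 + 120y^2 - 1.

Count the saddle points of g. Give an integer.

6

g separates as a function of x plus a function of y, so ∇g=0 decouples.
∂g/∂x = 4x(x + 2)(x + 4) = 0 at x ∈ {-4, -2, 0}; ∂g/∂y = 15y(y - 4)(y - 2)(y + 2) = 0 at y ∈ {-2, 0, 2, 4}.
The Hessian is diagonal: diag(g_xx, g_yy). Second derivatives: g_xx(-4)=32, g_xx(-2)=-16, g_xx(0)=32; g_yy(-2)=-720, g_yy(0)=240, g_yy(2)=-240, g_yy(4)=720.
Saddle points occur where the two diagonal entries have opposite signs: (-4, -2), (-4, 2), (-2, 0), (-2, 4), (0, -2), (0, 2). Count: 6.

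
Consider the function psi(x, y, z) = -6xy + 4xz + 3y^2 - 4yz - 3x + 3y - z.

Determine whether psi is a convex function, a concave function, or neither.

neither

psi is quadratic, so its Hessian is the constant matrix H = [[0, -6, 4], [-6, 6, -4], [4, -4, 0]].
Leading principal minors: 0, -36, 96.
Neither pattern holds ⇒ H is indefinite ⇒ neither convex nor concave.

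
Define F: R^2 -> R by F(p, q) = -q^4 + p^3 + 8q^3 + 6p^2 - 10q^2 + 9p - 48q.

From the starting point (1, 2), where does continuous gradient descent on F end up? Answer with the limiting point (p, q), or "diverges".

F is separable, so gradient descent decouples: p follows -∂F/∂p, q follows -∂F/∂q.
∂F/∂p = 3(p + 1)(p + 3); at p=1 this is 24, so p decreases.
∂F/∂q = -4(q - 4)(q - 3)(q + 1); at q=2 this is -24, so q increases.
p converges to its nearest critical value -1 (a local min of the p-part); q converges to 3. The iterate converges to (-1, 3).

(-1, 3)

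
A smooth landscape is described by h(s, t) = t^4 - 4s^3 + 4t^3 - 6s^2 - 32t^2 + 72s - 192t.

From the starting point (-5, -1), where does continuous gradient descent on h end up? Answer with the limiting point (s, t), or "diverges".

h is separable, so gradient descent decouples: s follows -∂h/∂s, t follows -∂h/∂t.
∂h/∂s = -12(s - 2)(s + 3); at s=-5 this is -168, so s increases.
∂h/∂t = 4(t - 4)(t + 3)(t + 4); at t=-1 this is -120, so t increases.
s converges to its nearest critical value -3 (a local min of the s-part); t converges to 4. The iterate converges to (-3, 4).

(-3, 4)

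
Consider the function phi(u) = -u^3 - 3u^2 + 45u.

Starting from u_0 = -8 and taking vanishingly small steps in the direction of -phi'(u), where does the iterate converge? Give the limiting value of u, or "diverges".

-5

phi'(u) = -3(u - 3)(u + 5), so phi'(-8) = -99.
Gradient descent moves in the -phi' direction, i.e. u is increasing.
The nearest critical point in that direction is u = -5, where phi'' = 24 > 0 (a local minimum). The iterate converges there.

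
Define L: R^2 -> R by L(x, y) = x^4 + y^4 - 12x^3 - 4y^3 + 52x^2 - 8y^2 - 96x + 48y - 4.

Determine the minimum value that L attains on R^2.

-148

L(x,y) separates as P(x) + Q(y) − 4, so its minimum is min P + min Q − 4.
P'(x) = 4(x - 4)(x - 3)(x - 2) vanishes at x ∈ {2, 3, 4}; Q'(y) = 4(y - 3)(y - 2)(y + 2) vanishes at y ∈ {-2, 2, 3}.
Local minima of P (where P''>0): P(2)=-64, P(4)=-64. Local minima of Q: Q(-2)=-80, Q(3)=45.
So the global minimum of L is P(2) + Q(-2) − 4 = -64 − 80 − 4 = -148, attained at (2, -2).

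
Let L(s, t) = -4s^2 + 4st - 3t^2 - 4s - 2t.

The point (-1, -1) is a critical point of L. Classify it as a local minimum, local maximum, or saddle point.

local maximum

The Hessian of L is constant: H = [[-8, 4], [4, -6]].
det(H) = (-8)·(-6) − 4² = 32.
det(H) > 0 and tr(H) = -14 < 0, so H is negative definite and the point is a local maximum.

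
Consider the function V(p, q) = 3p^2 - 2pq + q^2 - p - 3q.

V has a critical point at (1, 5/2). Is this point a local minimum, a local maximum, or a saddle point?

local minimum

The Hessian of V is constant: H = [[6, -2], [-2, 2]].
det(H) = 6·2 − (-2)² = 8.
det(H) > 0 and tr(H) = 8 > 0, so H is positive definite and the point is a local minimum.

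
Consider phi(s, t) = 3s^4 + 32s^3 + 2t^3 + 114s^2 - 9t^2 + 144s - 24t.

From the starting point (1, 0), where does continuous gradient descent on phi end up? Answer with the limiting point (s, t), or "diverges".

(-1, 4)

phi is separable, so gradient descent decouples: s follows -∂phi/∂s, t follows -∂phi/∂t.
∂phi/∂s = 12(s + 1)(s + 3)(s + 4); at s=1 this is 480, so s decreases.
∂phi/∂t = 6(t - 4)(t + 1); at t=0 this is -24, so t increases.
s converges to its nearest critical value -1 (a local min of the s-part); t converges to 4. The iterate converges to (-1, 4).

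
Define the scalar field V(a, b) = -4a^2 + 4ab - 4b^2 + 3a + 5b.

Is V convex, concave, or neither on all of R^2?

V is quadratic, so its Hessian is the constant matrix H = [[-8, 4], [4, -8]].
det(H) = 48, tr(H) = -16.
det(H) > 0 and tr(H) < 0, so H is negative definite everywhere: concave.

concave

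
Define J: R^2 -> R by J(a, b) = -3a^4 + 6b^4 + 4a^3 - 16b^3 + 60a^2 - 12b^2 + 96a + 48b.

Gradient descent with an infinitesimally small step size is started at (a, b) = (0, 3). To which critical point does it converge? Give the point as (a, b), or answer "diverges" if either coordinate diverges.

J is separable, so gradient descent decouples: a follows -∂J/∂a, b follows -∂J/∂b.
∂J/∂a = -12(a - 4)(a + 1)(a + 2); at a=0 this is 96, so a decreases.
∂J/∂b = 24(b - 2)(b - 1)(b + 1); at b=3 this is 192, so b decreases.
a converges to its nearest critical value -1 (a local min of the a-part); b converges to 2. The iterate converges to (-1, 2).

(-1, 2)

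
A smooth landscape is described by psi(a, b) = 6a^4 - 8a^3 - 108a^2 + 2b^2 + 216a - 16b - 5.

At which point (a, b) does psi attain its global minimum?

(-3, 4)

psi(a,b) separates as P(a) + Q(b) − 5, so its minimum is min P + min Q − 5.
P'(a) = 24(a - 3)(a - 1)(a + 3) vanishes at a ∈ {-3, 1, 3}; Q'(b) = 4b - 16 vanishes at b ∈ {4}.
Local minima of P (where P''>0): P(-3)=-918, P(3)=-54. Local minima of Q: Q(4)=-32.
So the global minimum of psi is P(-3) + Q(4) − 5 = -918 − 32 − 5 = -955, attained at (-3, 4).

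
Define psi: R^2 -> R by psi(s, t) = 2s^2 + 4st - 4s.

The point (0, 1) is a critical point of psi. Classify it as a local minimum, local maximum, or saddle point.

The Hessian of psi is constant: H = [[4, 4], [4, 0]].
det(H) = 4·0 − 4² = -16.
Since det(H) < 0, H is indefinite and the critical point is a saddle point.

saddle point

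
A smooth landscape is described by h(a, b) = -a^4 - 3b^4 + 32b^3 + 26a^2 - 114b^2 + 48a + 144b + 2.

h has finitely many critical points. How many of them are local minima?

h separates as a function of a plus a function of b, so ∇h=0 decouples.
∂h/∂a = -4(a - 4)(a + 1)(a + 3) = 0 at a ∈ {-3, -1, 4}; ∂h/∂b = -12(b - 4)(b - 3)(b - 1) = 0 at b ∈ {1, 3, 4}.
The Hessian is diagonal: diag(h_aa, h_bb). Second derivatives: h_aa(-3)=-56, h_aa(-1)=40, h_aa(4)=-140; h_bb(1)=-72, h_bb(3)=24, h_bb(4)=-36.
Local minima occur where both diagonal entries positive: (-1, 3). Count: 1.

1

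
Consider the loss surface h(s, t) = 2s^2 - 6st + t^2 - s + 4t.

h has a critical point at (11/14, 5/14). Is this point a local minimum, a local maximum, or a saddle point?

The Hessian of h is constant: H = [[4, -6], [-6, 2]].
det(H) = 4·2 − (-6)² = -28.
Since det(H) < 0, H is indefinite and the critical point is a saddle point.

saddle point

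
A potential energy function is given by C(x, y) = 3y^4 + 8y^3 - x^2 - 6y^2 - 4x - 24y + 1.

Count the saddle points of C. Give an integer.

C separates as a function of x plus a function of y, so ∇C=0 decouples.
∂C/∂x = -2(x + 2) = 0 at x ∈ {-2}; ∂C/∂y = 12(y - 1)(y + 1)(y + 2) = 0 at y ∈ {-2, -1, 1}.
The Hessian is diagonal: diag(C_xx, C_yy). Second derivatives: C_xx(-2)=-2; C_yy(-2)=36, C_yy(-1)=-24, C_yy(1)=72.
Saddle points occur where the two diagonal entries have opposite signs: (-2, -2), (-2, 1). Count: 2.

2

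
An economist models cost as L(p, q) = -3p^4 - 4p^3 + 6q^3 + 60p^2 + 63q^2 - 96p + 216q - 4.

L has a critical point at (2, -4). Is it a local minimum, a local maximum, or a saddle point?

local maximum

The mixed partial ∂²L/∂p∂q is 0, so the Hessian at any point is diag(L_pp, L_qq) = diag(12(-3p^2 - 2p + 10), 18(2q + 7)).
At (2, -4): H = diag(-72, -18).
Both eigenvalues are negative, so H is negative definite: a local maximum.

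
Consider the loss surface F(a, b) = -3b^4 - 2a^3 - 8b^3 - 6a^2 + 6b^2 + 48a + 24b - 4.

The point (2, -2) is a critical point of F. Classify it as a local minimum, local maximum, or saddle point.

The mixed partial ∂²F/∂a∂b is 0, so the Hessian at any point is diag(F_aa, F_bb) = diag(-12(a + 1), 12(-3b^2 - 4b + 1)).
At (2, -2): H = diag(-36, -36).
Both eigenvalues are negative, so H is negative definite: a local maximum.

local maximum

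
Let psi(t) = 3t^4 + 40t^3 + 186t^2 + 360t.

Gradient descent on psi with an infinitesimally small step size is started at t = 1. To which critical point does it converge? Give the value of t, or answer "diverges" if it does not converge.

-2

psi'(t) = 12(t + 2)(t + 3)(t + 5), so psi'(1) = 864.
Gradient descent moves in the -psi' direction, i.e. t is decreasing.
The nearest critical point in that direction is t = -2, where psi'' = 36 > 0 (a local minimum). The iterate converges there.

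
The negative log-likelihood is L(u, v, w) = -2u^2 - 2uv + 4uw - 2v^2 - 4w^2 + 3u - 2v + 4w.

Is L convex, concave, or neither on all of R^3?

L is quadratic, so its Hessian is the constant matrix H = [[-4, -2, 4], [-2, -4, 0], [4, 0, -8]].
Leading principal minors: -4, 12, -32.
Signs alternate −, +, − ⇒ H ≺ 0 ⇒ concave.

concave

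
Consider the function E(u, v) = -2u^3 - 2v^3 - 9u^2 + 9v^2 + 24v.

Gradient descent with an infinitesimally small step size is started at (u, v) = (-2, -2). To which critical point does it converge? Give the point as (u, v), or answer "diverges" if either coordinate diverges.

E is separable, so gradient descent decouples: u follows -∂E/∂u, v follows -∂E/∂v.
∂E/∂u = -6u(u + 3); at u=-2 this is 12, so u decreases.
∂E/∂v = -6(v - 4)(v + 1); at v=-2 this is -36, so v increases.
u converges to its nearest critical value -3 (a local min of the u-part); v converges to -1. The iterate converges to (-3, -1).

(-3, -1)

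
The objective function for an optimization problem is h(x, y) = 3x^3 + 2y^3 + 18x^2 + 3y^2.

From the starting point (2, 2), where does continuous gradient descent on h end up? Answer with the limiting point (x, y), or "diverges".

h is separable, so gradient descent decouples: x follows -∂h/∂x, y follows -∂h/∂y.
∂h/∂x = 9x(x + 4); at x=2 this is 108, so x decreases.
∂h/∂y = 6y(y + 1); at y=2 this is 36, so y decreases.
x converges to its nearest critical value 0 (a local min of the x-part); y converges to 0. The iterate converges to (0, 0).

(0, 0)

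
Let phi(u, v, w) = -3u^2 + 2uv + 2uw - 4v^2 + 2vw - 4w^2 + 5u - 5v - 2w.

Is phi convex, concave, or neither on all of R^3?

phi is quadratic, so its Hessian is the constant matrix H = [[-6, 2, 2], [2, -8, 2], [2, 2, -8]].
Leading principal minors: -6, 44, -280.
Signs alternate −, +, − ⇒ H ≺ 0 ⇒ concave.

concave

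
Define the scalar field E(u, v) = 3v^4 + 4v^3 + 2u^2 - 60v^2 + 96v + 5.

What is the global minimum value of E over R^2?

-827

E(u,v) separates as P(u) + Q(v) + 5, so its minimum is min P + min Q + 5.
P'(u) = 4u vanishes at u ∈ {0}; Q'(v) = 12(v - 2)(v - 1)(v + 4) vanishes at v ∈ {-4, 1, 2}.
Local minima of P (where P''>0): P(0)=0. Local minima of Q: Q(-4)=-832, Q(2)=32.
So the global minimum of E is P(0) + Q(-4) + 5 = 0 − 832 + 5 = -827, attained at (0, -4).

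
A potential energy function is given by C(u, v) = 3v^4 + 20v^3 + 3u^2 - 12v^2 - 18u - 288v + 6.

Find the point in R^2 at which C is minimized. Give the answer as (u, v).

(3, 2)

C(u,v) separates as P(u) + Q(v) + 6, so its minimum is min P + min Q + 6.
P'(u) = 6u - 18 vanishes at u ∈ {3}; Q'(v) = 12(v - 2)(v + 3)(v + 4) vanishes at v ∈ {-4, -3, 2}.
Local minima of P (where P''>0): P(3)=-27. Local minima of Q: Q(-4)=448, Q(2)=-416.
So the global minimum of C is P(3) + Q(2) + 6 = -27 − 416 + 6 = -437, attained at (3, 2).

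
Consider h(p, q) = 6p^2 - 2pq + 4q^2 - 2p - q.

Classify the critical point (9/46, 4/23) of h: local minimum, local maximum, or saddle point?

The Hessian of h is constant: H = [[12, -2], [-2, 8]].
det(H) = 12·8 − (-2)² = 92.
det(H) > 0 and tr(H) = 20 > 0, so H is positive definite and the point is a local minimum.

local minimum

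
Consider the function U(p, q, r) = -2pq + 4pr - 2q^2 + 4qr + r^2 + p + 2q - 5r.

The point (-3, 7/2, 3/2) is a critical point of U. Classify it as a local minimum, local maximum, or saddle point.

The Hessian is constant: H = [[0, -2, 4], [-2, -4, 4], [4, 4, 2]].
Leading principal minors: Δ₁ = 0, Δ₂ = -4, Δ₃ = -8.
The minors fit neither the all-positive nor the alternating-sign pattern, so H is indefinite: a saddle point.

saddle point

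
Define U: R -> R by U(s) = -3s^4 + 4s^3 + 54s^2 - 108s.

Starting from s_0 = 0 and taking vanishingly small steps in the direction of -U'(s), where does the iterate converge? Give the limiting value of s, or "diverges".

1

U'(s) = -12(s - 3)(s - 1)(s + 3), so U'(0) = -108.
Gradient descent moves in the -U' direction, i.e. s is increasing.
The nearest critical point in that direction is s = 1, where U'' = 96 > 0 (a local minimum). The iterate converges there.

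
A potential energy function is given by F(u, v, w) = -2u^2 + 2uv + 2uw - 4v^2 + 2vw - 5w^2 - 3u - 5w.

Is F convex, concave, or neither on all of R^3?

concave

F is quadratic, so its Hessian is the constant matrix H = [[-4, 2, 2], [2, -8, 2], [2, 2, -10]].
Leading principal minors: -4, 28, -216.
Signs alternate −, +, − ⇒ H ≺ 0 ⇒ concave.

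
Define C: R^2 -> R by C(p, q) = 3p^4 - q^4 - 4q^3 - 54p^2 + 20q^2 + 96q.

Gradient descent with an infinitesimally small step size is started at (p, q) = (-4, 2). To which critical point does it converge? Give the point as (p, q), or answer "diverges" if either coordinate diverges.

C is separable, so gradient descent decouples: p follows -∂C/∂p, q follows -∂C/∂q.
∂C/∂p = 12p(p - 3)(p + 3); at p=-4 this is -336, so p increases.
∂C/∂q = -4(q - 3)(q + 2)(q + 4); at q=2 this is 96, so q decreases.
p converges to its nearest critical value -3 (a local min of the p-part); q converges to -2. The iterate converges to (-3, -2).

(-3, -2)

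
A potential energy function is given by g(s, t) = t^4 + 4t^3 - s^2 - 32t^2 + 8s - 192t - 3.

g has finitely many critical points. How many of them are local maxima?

g separates as a function of s plus a function of t, so ∇g=0 decouples.
∂g/∂s = -2(s - 4) = 0 at s ∈ {4}; ∂g/∂t = 4(t - 4)(t + 3)(t + 4) = 0 at t ∈ {-4, -3, 4}.
The Hessian is diagonal: diag(g_ss, g_tt). Second derivatives: g_ss(4)=-2; g_tt(-4)=32, g_tt(-3)=-28, g_tt(4)=224.
Local maxima occur where both diagonal entries negative: (4, -3). Count: 1.

1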